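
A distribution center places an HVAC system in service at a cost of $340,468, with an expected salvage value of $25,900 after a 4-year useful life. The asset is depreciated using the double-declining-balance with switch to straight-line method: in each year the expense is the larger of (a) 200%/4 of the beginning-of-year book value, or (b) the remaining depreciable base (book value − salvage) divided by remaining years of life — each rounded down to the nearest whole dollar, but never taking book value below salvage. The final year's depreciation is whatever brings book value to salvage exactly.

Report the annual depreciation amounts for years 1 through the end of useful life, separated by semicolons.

Depreciable base = $340,468 − $25,900 = $314,568.
Year 1: DB = ⌊$340,468 × 200%/4⌋ = $170,234; SL = ⌊$314,568/4⌋ = $78,642 → take DB $170,234. Book value $170,234.
Year 2: DB = ⌊$170,234 × 200%/4⌋ = $85,117; SL = ⌊$144,334/3⌋ = $48,111 → take DB $85,117. Book value $85,117.
Year 3: DB = ⌊$85,117 × 200%/4⌋ = $42,558; SL = ⌊$59,217/2⌋ = $29,608 → take DB $42,558. Book value $42,559.
Year 4 (final): $42,559 − $25,900 = $16,659. Book value $25,900.

$170,234; $85,117; $42,558; $16,659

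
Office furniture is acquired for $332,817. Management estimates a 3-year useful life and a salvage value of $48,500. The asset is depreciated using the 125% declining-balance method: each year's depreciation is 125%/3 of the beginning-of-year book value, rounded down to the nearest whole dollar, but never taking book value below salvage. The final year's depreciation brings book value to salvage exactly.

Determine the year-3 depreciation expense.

$64,751

Depreciable base = $332,817 − $48,500 = $284,317.
Year 1: ⌊$332,817 × 125%/3⌋ = $138,673. Book value $194,144.
Year 2: ⌊$194,144 × 125%/3⌋ = $80,893. Book value $113,251.
Year 3 (final): $113,251 − $48,500 = $64,751. Book value $48,500.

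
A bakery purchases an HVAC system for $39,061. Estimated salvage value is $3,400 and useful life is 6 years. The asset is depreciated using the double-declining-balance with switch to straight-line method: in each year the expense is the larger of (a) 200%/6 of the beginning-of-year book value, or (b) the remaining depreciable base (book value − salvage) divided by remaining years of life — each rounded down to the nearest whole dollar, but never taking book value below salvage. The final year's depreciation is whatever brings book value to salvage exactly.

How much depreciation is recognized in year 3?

$5,787

Depreciable base = $39,061 − $3,400 = $35,661.
Year 1: DB = ⌊$39,061 × 200%/6⌋ = $13,020; SL = ⌊$35,661/6⌋ = $5,943 → take DB $13,020. Book value $26,041.
Year 2: DB = ⌊$26,041 × 200%/6⌋ = $8,680; SL = ⌊$22,641/5⌋ = $4,528 → take DB $8,680. Book value $17,361.
Year 3: DB = ⌊$17,361 × 200%/6⌋ = $5,787; SL = ⌊$13,961/4⌋ = $3,490 → take DB $5,787. Book value $11,574.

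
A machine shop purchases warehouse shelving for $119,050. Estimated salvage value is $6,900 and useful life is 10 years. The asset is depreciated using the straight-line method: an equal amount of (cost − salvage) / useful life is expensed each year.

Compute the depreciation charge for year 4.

Depreciable base = $119,050 − $6,900 = $112,150.
Annual expense = $112,150 / 10 = $11,215.

$11,215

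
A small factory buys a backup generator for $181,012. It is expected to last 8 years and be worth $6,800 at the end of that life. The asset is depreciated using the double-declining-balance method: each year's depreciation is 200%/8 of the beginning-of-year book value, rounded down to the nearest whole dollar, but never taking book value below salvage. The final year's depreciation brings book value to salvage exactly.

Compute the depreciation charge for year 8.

$17,363

Depreciable base = $181,012 − $6,800 = $174,212.
Year 1: ⌊$181,012 × 200%/8⌋ = $45,253. Book value $135,759.
Year 2: ⌊$135,759 × 200%/8⌋ = $33,939. Book value $101,820.
Year 3: ⌊$101,820 × 200%/8⌋ = $25,455. Book value $76,365.
Year 4: ⌊$76,365 × 200%/8⌋ = $19,091. Book value $57,274.
Year 5: ⌊$57,274 × 200%/8⌋ = $14,318. Book value $42,956.
Year 6: ⌊$42,956 × 200%/8⌋ = $10,739. Book value $32,217.
Year 7: ⌊$32,217 × 200%/8⌋ = $8,054. Book value $24,163.
Year 8 (final): $24,163 − $6,800 = $17,363. Book value $6,800.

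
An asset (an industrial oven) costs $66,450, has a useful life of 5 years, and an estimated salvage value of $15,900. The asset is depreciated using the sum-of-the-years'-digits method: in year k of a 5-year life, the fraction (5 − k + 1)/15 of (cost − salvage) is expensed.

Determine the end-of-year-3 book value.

$26,010

Depreciable base = $66,450 − $15,900 = $50,550.
Sum of the years' digits = 5+4+3+2+1 = 15.
Year 1: $50,550 × 5/15 = $16,850. Book value $49,600.
Year 2: $50,550 × 4/15 = $13,480. Book value $36,120.
Year 3: $50,550 × 3/15 = $10,110. Book value $26,010.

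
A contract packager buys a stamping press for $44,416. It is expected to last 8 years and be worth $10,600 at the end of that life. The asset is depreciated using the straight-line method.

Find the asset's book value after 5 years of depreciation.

$23,281

Depreciable base = $44,416 − $10,600 = $33,816.
Annual expense = $33,816 / 8 = $4,227.
End of year 1: book value $40,189.
End of year 2: book value $35,962.
End of year 3: book value $31,735.
End of year 4: book value $27,508.
End of year 5: book value $23,281.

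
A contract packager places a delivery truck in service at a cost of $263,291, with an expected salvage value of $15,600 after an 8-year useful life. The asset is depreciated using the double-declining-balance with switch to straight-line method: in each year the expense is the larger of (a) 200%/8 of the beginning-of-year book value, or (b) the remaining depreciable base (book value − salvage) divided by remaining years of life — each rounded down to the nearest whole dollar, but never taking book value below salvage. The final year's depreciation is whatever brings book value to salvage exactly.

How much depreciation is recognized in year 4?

Depreciable base = $263,291 − $15,600 = $247,691.
Year 1: DB = ⌊$263,291 × 200%/8⌋ = $65,822; SL = ⌊$247,691/8⌋ = $30,961 → take DB $65,822. Book value $197,469.
Year 2: DB = ⌊$197,469 × 200%/8⌋ = $49,367; SL = ⌊$181,869/7⌋ = $25,981 → take DB $49,367. Book value $148,102.
Year 3: DB = ⌊$148,102 × 200%/8⌋ = $37,025; SL = ⌊$132,502/6⌋ = $22,083 → take DB $37,025. Book value $111,077.
Year 4: DB = ⌊$111,077 × 200%/8⌋ = $27,769; SL = ⌊$95,477/5⌋ = $19,095 → take DB $27,769. Book value $83,308.

$27,769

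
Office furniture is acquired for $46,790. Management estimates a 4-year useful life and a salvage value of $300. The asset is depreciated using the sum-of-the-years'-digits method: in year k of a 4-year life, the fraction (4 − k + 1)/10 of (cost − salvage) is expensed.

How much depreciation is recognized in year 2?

Depreciable base = $46,790 − $300 = $46,490.
Sum of the years' digits = 4+3+2+1 = 10.
Year 1: $46,490 × 4/10 = $18,596. Book value $28,194.
Year 2: $46,490 × 3/10 = $13,947. Book value $14,247.

$13,947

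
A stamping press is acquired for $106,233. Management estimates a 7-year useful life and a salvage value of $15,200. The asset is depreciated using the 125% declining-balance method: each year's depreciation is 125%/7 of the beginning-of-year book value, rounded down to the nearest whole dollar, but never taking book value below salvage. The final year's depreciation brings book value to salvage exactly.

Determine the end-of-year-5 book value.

Depreciable base = $106,233 − $15,200 = $91,033.
Year 1: ⌊$106,233 × 125%/7⌋ = $18,970. Book value $87,263.
Year 2: ⌊$87,263 × 125%/7⌋ = $15,582. Book value $71,681.
Year 3: ⌊$71,681 × 125%/7⌋ = $12,800. Book value $58,881.
Year 4: ⌊$58,881 × 125%/7⌋ = $10,514. Book value $48,367.
Year 5: ⌊$48,367 × 125%/7⌋ = $8,636. Book value $39,731.

$39,731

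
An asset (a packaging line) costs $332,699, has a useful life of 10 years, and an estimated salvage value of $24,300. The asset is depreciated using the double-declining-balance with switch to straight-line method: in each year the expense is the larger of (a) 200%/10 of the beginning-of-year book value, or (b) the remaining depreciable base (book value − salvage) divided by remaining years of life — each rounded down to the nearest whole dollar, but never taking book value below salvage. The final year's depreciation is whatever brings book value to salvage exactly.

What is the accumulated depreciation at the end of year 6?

$245,483

Depreciable base = $332,699 − $24,300 = $308,399.
Year 1: DB = ⌊$332,699 × 200%/10⌋ = $66,539; SL = ⌊$308,399/10⌋ = $30,839 → take DB $66,539. Book value $266,160.
Year 2: DB = ⌊$266,160 × 200%/10⌋ = $53,232; SL = ⌊$241,860/9⌋ = $26,873 → take DB $53,232. Book value $212,928.
Year 3: DB = ⌊$212,928 × 200%/10⌋ = $42,585; SL = ⌊$188,628/8⌋ = $23,578 → take DB $42,585. Book value $170,343.
Year 4: DB = ⌊$170,343 × 200%/10⌋ = $34,068; SL = ⌊$146,043/7⌋ = $20,863 → take DB $34,068. Book value $136,275.
Year 5: DB = ⌊$136,275 × 200%/10⌋ = $27,255; SL = ⌊$111,975/6⌋ = $18,662 → take DB $27,255. Book value $109,020.
Year 6: DB = ⌊$109,020 × 200%/10⌋ = $21,804; SL = ⌊$84,720/5⌋ = $16,944 → take DB $21,804. Book value $87,216.
Accumulated through year 6 = $332,699 − $87,216 = $245,483.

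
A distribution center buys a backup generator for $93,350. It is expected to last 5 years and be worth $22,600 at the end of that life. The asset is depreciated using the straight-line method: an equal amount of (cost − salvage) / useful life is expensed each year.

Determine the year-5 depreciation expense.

$14,150

Depreciable base = $93,350 − $22,600 = $70,750.
Annual expense = $70,750 / 5 = $14,150.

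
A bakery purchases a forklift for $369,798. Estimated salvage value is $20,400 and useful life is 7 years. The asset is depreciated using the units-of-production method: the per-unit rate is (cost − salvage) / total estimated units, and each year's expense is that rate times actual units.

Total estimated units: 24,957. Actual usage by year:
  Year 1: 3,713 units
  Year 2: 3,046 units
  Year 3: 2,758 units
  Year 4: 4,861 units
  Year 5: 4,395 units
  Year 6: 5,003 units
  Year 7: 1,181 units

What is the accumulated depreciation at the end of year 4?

$201,292

Depreciable base = $369,798 − $20,400 = $349,398.
Rate = $349,398 / 24,957 units = $14 per unit.
Year 1: 3,713 × $14 = $51,982. Book value $317,816.
Year 2: 3,046 × $14 = $42,644. Book value $275,172.
Year 3: 2,758 × $14 = $38,612. Book value $236,560.
Year 4: 4,861 × $14 = $68,054. Book value $168,506.
Accumulated through year 4 = $369,798 − $168,506 = $201,292.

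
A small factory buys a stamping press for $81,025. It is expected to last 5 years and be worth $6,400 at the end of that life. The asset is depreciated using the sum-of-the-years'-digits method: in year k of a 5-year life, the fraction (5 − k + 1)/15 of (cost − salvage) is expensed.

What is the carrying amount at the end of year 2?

Depreciable base = $81,025 − $6,400 = $74,625.
Sum of the years' digits = 5+4+3+2+1 = 15.
Year 1: $74,625 × 5/15 = $24,875. Book value $56,150.
Year 2: $74,625 × 4/15 = $19,900. Book value $36,250.

$36,250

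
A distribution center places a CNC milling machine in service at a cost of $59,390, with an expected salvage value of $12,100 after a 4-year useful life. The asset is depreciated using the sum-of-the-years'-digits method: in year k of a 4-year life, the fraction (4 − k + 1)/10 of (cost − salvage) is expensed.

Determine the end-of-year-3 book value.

$16,829

Depreciable base = $59,390 − $12,100 = $47,290.
Sum of the years' digits = 4+3+2+1 = 10.
Year 1: $47,290 × 4/10 = $18,916. Book value $40,474.
Year 2: $47,290 × 3/10 = $14,187. Book value $26,287.
Year 3: $47,290 × 2/10 = $9,458. Book value $16,829.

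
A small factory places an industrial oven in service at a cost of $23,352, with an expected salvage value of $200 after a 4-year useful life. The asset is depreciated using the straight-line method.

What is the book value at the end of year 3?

$5,988

Depreciable base = $23,352 − $200 = $23,152.
Annual expense = $23,152 / 4 = $5,788.
End of year 1: book value $17,564.
End of year 2: book value $11,776.
End of year 3: book value $5,988.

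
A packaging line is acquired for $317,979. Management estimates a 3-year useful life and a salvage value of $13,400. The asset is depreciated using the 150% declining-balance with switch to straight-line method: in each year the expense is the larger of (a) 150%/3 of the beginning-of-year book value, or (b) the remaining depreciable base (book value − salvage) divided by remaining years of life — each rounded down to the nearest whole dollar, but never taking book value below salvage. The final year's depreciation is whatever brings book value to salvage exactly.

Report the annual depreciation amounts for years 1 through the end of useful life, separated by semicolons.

$158,989; $79,495; $66,095

Depreciable base = $317,979 − $13,400 = $304,579.
Year 1: DB = ⌊$317,979 × 150%/3⌋ = $158,989; SL = ⌊$304,579/3⌋ = $101,526 → take DB $158,989. Book value $158,990.
Year 2: DB = ⌊$158,990 × 150%/3⌋ = $79,495; SL = ⌊$145,590/2⌋ = $72,795 → take DB $79,495. Book value $79,495.
Year 3 (final): $79,495 − $13,400 = $66,095. Book value $13,400.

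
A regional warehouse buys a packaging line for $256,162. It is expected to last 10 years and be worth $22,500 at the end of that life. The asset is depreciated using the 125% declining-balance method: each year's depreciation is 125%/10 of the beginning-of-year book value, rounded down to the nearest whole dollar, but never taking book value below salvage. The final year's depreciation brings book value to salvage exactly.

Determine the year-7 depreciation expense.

Depreciable base = $256,162 − $22,500 = $233,662.
Year 1: ⌊$256,162 × 125%/10⌋ = $32,020. Book value $224,142.
Year 2: ⌊$224,142 × 125%/10⌋ = $28,017. Book value $196,125.
Year 3: ⌊$196,125 × 125%/10⌋ = $24,515. Book value $171,610.
Year 4: ⌊$171,610 × 125%/10⌋ = $21,451. Book value $150,159.
Year 5: ⌊$150,159 × 125%/10⌋ = $18,769. Book value $131,390.
Year 6: ⌊$131,390 × 125%/10⌋ = $16,423. Book value $114,967.
Year 7: ⌊$114,967 × 125%/10⌋ = $14,370. Book value $100,597.

$14,370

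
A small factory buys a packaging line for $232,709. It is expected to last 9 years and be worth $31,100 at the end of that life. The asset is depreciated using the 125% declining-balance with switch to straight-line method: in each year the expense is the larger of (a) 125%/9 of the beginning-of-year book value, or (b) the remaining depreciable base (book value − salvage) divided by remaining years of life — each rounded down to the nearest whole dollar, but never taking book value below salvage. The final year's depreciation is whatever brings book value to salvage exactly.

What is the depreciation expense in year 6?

Depreciable base = $232,709 − $31,100 = $201,609.
Year 1: DB = ⌊$232,709 × 125%/9⌋ = $32,320; SL = ⌊$201,609/9⌋ = $22,401 → take DB $32,320. Book value $200,389.
Year 2: DB = ⌊$200,389 × 125%/9⌋ = $27,831; SL = ⌊$169,289/8⌋ = $21,161 → take DB $27,831. Book value $172,558.
Year 3: DB = ⌊$172,558 × 125%/9⌋ = $23,966; SL = ⌊$141,458/7⌋ = $20,208 → take DB $23,966. Book value $148,592.
Year 4: DB = ⌊$148,592 × 125%/9⌋ = $20,637; SL = ⌊$117,492/6⌋ = $19,582 → take DB $20,637. Book value $127,955.
Year 5: DB = ⌊$127,955 × 125%/9⌋ = $17,771; SL = ⌊$96,855/5⌋ = $19,371 → take SL $19,371. Book value $108,584.
Year 6: DB = ⌊$108,584 × 125%/9⌋ = $15,081; SL = ⌊$77,484/4⌋ = $19,371 → take SL $19,371. Book value $89,213.

$19,371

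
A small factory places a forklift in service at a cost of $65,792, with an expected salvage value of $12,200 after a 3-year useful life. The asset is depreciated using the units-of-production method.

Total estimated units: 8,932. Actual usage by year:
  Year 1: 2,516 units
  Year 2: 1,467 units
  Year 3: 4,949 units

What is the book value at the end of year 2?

$41,894

Depreciable base = $65,792 − $12,200 = $53,592.
Rate = $53,592 / 8,932 units = $6 per unit.
Year 1: 2,516 × $6 = $15,096. Book value $50,696.
Year 2: 1,467 × $6 = $8,802. Book value $41,894.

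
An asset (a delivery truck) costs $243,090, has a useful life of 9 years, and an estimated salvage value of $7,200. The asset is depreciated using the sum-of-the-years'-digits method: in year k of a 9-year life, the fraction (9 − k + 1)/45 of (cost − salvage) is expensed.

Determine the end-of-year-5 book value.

Depreciable base = $243,090 − $7,200 = $235,890.
Sum of the years' digits = 9+8+7+6+5+4+3+2+1 = 45.
Year 1: $235,890 × 9/45 = $47,178. Book value $195,912.
Year 2: $235,890 × 8/45 = $41,936. Book value $153,976.
Year 3: $235,890 × 7/45 = $36,694. Book value $117,282.
Year 4: $235,890 × 6/45 = $31,452. Book value $85,830.
Year 5: $235,890 × 5/45 = $26,210. Book value $59,620.

$59,620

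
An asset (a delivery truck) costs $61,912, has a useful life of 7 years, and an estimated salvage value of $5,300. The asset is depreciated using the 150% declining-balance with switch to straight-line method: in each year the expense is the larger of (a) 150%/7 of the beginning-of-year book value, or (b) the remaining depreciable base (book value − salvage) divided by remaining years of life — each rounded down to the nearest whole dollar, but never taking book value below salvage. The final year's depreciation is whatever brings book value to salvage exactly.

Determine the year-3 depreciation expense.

Depreciable base = $61,912 − $5,300 = $56,612.
Year 1: DB = ⌊$61,912 × 150%/7⌋ = $13,266; SL = ⌊$56,612/7⌋ = $8,087 → take DB $13,266. Book value $48,646.
Year 2: DB = ⌊$48,646 × 150%/7⌋ = $10,424; SL = ⌊$43,346/6⌋ = $7,224 → take DB $10,424. Book value $38,222.
Year 3: DB = ⌊$38,222 × 150%/7⌋ = $8,190; SL = ⌊$32,922/5⌋ = $6,584 → take DB $8,190. Book value $30,032.

$8,190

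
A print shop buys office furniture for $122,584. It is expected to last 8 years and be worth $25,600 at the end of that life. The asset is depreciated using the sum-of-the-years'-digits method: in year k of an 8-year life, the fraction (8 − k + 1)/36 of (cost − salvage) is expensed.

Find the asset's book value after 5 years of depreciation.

$41,764

Depreciable base = $122,584 − $25,600 = $96,984.
Sum of the years' digits = 8+7+6+5+4+3+2+1 = 36.
Year 1: $96,984 × 8/36 = $21,552. Book value $101,032.
Year 2: $96,984 × 7/36 = $18,858. Book value $82,174.
Year 3: $96,984 × 6/36 = $16,164. Book value $66,010.
Year 4: $96,984 × 5/36 = $13,470. Book value $52,540.
Year 5: $96,984 × 4/36 = $10,776. Book value $41,764.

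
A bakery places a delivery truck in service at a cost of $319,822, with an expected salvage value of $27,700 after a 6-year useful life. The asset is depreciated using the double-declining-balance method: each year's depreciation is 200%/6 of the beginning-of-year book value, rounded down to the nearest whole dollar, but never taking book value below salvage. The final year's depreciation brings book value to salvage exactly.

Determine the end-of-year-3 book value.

$94,763

Depreciable base = $319,822 − $27,700 = $292,122.
Year 1: ⌊$319,822 × 200%/6⌋ = $106,607. Book value $213,215.
Year 2: ⌊$213,215 × 200%/6⌋ = $71,071. Book value $142,144.
Year 3: ⌊$142,144 × 200%/6⌋ = $47,381. Book value $94,763.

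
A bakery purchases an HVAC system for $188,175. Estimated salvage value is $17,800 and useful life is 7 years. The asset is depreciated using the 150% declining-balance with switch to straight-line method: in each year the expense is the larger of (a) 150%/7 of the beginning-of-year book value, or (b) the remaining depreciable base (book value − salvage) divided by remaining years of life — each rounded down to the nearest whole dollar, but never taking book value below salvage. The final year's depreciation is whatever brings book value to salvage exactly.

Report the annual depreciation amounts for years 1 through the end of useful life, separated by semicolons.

Depreciable base = $188,175 − $17,800 = $170,375.
Year 1: DB = ⌊$188,175 × 150%/7⌋ = $40,323; SL = ⌊$170,375/7⌋ = $24,339 → take DB $40,323. Book value $147,852.
Year 2: DB = ⌊$147,852 × 150%/7⌋ = $31,682; SL = ⌊$130,052/6⌋ = $21,675 → take DB $31,682. Book value $116,170.
Year 3: DB = ⌊$116,170 × 150%/7⌋ = $24,893; SL = ⌊$98,370/5⌋ = $19,674 → take DB $24,893. Book value $91,277.
Year 4: DB = ⌊$91,277 × 150%/7⌋ = $19,559; SL = ⌊$73,477/4⌋ = $18,369 → take DB $19,559. Book value $71,718.
Year 5: DB = ⌊$71,718 × 150%/7⌋ = $15,368; SL = ⌊$53,918/3⌋ = $17,972 → take SL $17,972. Book value $53,746.
Year 6: DB = ⌊$53,746 × 150%/7⌋ = $11,517; SL = ⌊$35,946/2⌋ = $17,973 → take SL $17,973. Book value $35,773.
Year 7 (final): $35,773 − $17,800 = $17,973. Book value $17,800.

$40,323; $31,682; $24,893; $19,559; $17,972; $17,973; $17,973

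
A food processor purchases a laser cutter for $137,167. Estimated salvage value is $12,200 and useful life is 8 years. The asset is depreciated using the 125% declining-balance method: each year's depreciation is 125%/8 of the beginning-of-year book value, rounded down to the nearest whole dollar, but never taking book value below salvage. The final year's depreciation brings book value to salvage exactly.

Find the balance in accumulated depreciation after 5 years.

Depreciable base = $137,167 − $12,200 = $124,967.
Year 1: ⌊$137,167 × 125%/8⌋ = $21,432. Book value $115,735.
Year 2: ⌊$115,735 × 125%/8⌋ = $18,083. Book value $97,652.
Year 3: ⌊$97,652 × 125%/8⌋ = $15,258. Book value $82,394.
Year 4: ⌊$82,394 × 125%/8⌋ = $12,874. Book value $69,520.
Year 5: ⌊$69,520 × 125%/8⌋ = $10,862. Book value $58,658.
Accumulated through year 5 = $137,167 − $58,658 = $78,509.

$78,509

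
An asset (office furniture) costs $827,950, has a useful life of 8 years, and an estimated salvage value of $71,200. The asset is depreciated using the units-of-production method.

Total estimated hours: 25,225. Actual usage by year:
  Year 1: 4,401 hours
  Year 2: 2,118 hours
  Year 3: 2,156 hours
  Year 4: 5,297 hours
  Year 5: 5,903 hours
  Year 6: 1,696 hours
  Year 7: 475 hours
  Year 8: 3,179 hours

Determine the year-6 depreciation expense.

$50,880

Depreciable base = $827,950 − $71,200 = $756,750.
Rate = $756,750 / 25,225 hours = $30 per hour.
Year 1: 4,401 × $30 = $132,030. Book value $695,920.
Year 2: 2,118 × $30 = $63,540. Book value $632,380.
Year 3: 2,156 × $30 = $64,680. Book value $567,700.
Year 4: 5,297 × $30 = $158,910. Book value $408,790.
Year 5: 5,903 × $30 = $177,090. Book value $231,700.
Year 6: 1,696 × $30 = $50,880. Book value $180,820.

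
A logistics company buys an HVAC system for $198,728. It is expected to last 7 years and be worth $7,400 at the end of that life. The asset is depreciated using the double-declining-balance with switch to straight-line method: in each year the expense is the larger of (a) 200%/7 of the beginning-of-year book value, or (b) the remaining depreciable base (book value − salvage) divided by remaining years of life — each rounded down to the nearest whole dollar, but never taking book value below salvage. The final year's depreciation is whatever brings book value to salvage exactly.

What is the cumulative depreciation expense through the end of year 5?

$161,776

Depreciable base = $198,728 − $7,400 = $191,328.
Year 1: DB = ⌊$198,728 × 200%/7⌋ = $56,779; SL = ⌊$191,328/7⌋ = $27,332 → take DB $56,779. Book value $141,949.
Year 2: DB = ⌊$141,949 × 200%/7⌋ = $40,556; SL = ⌊$134,549/6⌋ = $22,424 → take DB $40,556. Book value $101,393.
Year 3: DB = ⌊$101,393 × 200%/7⌋ = $28,969; SL = ⌊$93,993/5⌋ = $18,798 → take DB $28,969. Book value $72,424.
Year 4: DB = ⌊$72,424 × 200%/7⌋ = $20,692; SL = ⌊$65,024/4⌋ = $16,256 → take DB $20,692. Book value $51,732.
Year 5: DB = ⌊$51,732 × 200%/7⌋ = $14,780; SL = ⌊$44,332/3⌋ = $14,777 → take DB $14,780. Book value $36,952.
Accumulated through year 5 = $198,728 − $36,952 = $161,776.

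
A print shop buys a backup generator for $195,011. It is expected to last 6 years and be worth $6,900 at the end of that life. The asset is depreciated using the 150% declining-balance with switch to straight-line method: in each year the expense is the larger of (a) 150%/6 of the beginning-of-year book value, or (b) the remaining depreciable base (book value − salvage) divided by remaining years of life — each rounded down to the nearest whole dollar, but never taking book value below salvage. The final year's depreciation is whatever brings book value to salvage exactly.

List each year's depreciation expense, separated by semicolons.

$48,752; $36,564; $27,423; $25,124; $25,124; $25,124

Depreciable base = $195,011 − $6,900 = $188,111.
Year 1: DB = ⌊$195,011 × 150%/6⌋ = $48,752; SL = ⌊$188,111/6⌋ = $31,351 → take DB $48,752. Book value $146,259.
Year 2: DB = ⌊$146,259 × 150%/6⌋ = $36,564; SL = ⌊$139,359/5⌋ = $27,871 → take DB $36,564. Book value $109,695.
Year 3: DB = ⌊$109,695 × 150%/6⌋ = $27,423; SL = ⌊$102,795/4⌋ = $25,698 → take DB $27,423. Book value $82,272.
Year 4: DB = ⌊$82,272 × 150%/6⌋ = $20,568; SL = ⌊$75,372/3⌋ = $25,124 → take SL $25,124. Book value $57,148.
Year 5: DB = ⌊$57,148 × 150%/6⌋ = $14,287; SL = ⌊$50,248/2⌋ = $25,124 → take SL $25,124. Book value $32,024.
Year 6 (final): $32,024 − $6,900 = $25,124. Book value $6,900.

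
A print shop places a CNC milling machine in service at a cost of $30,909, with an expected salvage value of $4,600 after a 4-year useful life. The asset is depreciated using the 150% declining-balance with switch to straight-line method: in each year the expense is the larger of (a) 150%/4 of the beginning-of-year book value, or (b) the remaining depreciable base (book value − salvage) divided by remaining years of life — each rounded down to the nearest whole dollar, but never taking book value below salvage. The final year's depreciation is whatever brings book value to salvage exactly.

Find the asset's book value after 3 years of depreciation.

Depreciable base = $30,909 − $4,600 = $26,309.
Year 1: DB = ⌊$30,909 × 150%/4⌋ = $11,590; SL = ⌊$26,309/4⌋ = $6,577 → take DB $11,590. Book value $19,319.
Year 2: DB = ⌊$19,319 × 150%/4⌋ = $7,244; SL = ⌊$14,719/3⌋ = $4,906 → take DB $7,244. Book value $12,075.
Year 3: DB = ⌊$12,075 × 150%/4⌋ = $4,528; SL = ⌊$7,475/2⌋ = $3,737 → take DB $4,528. Book value $7,547.

$7,547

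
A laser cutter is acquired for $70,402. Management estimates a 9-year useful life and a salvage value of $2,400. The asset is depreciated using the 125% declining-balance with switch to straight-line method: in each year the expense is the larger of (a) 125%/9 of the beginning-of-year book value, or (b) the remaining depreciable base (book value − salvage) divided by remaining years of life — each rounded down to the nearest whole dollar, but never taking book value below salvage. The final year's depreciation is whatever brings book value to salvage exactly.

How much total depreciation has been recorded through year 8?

$60,909

Depreciable base = $70,402 − $2,400 = $68,002.
Year 1: DB = ⌊$70,402 × 125%/9⌋ = $9,778; SL = ⌊$68,002/9⌋ = $7,555 → take DB $9,778. Book value $60,624.
Year 2: DB = ⌊$60,624 × 125%/9⌋ = $8,420; SL = ⌊$58,224/8⌋ = $7,278 → take DB $8,420. Book value $52,204.
Year 3: DB = ⌊$52,204 × 125%/9⌋ = $7,250; SL = ⌊$49,804/7⌋ = $7,114 → take DB $7,250. Book value $44,954.
Year 4: DB = ⌊$44,954 × 125%/9⌋ = $6,243; SL = ⌊$42,554/6⌋ = $7,092 → take SL $7,092. Book value $37,862.
Year 5: DB = ⌊$37,862 × 125%/9⌋ = $5,258; SL = ⌊$35,462/5⌋ = $7,092 → take SL $7,092. Book value $30,770.
Year 6: DB = ⌊$30,770 × 125%/9⌋ = $4,273; SL = ⌊$28,370/4⌋ = $7,092 → take SL $7,092. Book value $23,678.
Year 7: DB = ⌊$23,678 × 125%/9⌋ = $3,288; SL = ⌊$21,278/3⌋ = $7,092 → take SL $7,092. Book value $16,586.
Year 8: DB = ⌊$16,586 × 125%/9⌋ = $2,303; SL = ⌊$14,186/2⌋ = $7,093 → take SL $7,093. Book value $9,493.
Accumulated through year 8 = $70,402 − $9,493 = $60,909.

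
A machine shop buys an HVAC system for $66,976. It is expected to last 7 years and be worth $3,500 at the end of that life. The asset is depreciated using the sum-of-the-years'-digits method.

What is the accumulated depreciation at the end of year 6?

$61,209

Depreciable base = $66,976 − $3,500 = $63,476.
Sum of the years' digits = 7+6+5+4+3+2+1 = 28.
Year 1: $63,476 × 7/28 = $15,869. Book value $51,107.
Year 2: $63,476 × 6/28 = $13,602. Book value $37,505.
Year 3: $63,476 × 5/28 = $11,335. Book value $26,170.
Year 4: $63,476 × 4/28 = $9,068. Book value $17,102.
Year 5: $63,476 × 3/28 = $6,801. Book value $10,301.
Year 6: $63,476 × 2/28 = $4,534. Book value $5,767.
Accumulated through year 6 = $66,976 − $5,767 = $61,209.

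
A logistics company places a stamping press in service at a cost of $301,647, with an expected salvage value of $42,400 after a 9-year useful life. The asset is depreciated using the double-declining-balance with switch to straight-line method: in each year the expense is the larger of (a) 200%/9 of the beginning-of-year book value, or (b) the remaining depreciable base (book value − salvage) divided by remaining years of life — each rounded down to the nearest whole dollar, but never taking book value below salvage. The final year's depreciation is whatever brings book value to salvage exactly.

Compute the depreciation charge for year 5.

$24,531

Depreciable base = $301,647 − $42,400 = $259,247.
Year 1: DB = ⌊$301,647 × 200%/9⌋ = $67,032; SL = ⌊$259,247/9⌋ = $28,805 → take DB $67,032. Book value $234,615.
Year 2: DB = ⌊$234,615 × 200%/9⌋ = $52,136; SL = ⌊$192,215/8⌋ = $24,026 → take DB $52,136. Book value $182,479.
Year 3: DB = ⌊$182,479 × 200%/9⌋ = $40,550; SL = ⌊$140,079/7⌋ = $20,011 → take DB $40,550. Book value $141,929.
Year 4: DB = ⌊$141,929 × 200%/9⌋ = $31,539; SL = ⌊$99,529/6⌋ = $16,588 → take DB $31,539. Book value $110,390.
Year 5: DB = ⌊$110,390 × 200%/9⌋ = $24,531; SL = ⌊$67,990/5⌋ = $13,598 → take DB $24,531. Book value $85,859.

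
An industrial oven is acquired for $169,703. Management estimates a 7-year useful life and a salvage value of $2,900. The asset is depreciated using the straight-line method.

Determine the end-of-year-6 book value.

$26,729

Depreciable base = $169,703 − $2,900 = $166,803.
Annual expense = $166,803 / 7 = $23,829.
End of year 1: book value $145,874.
End of year 2: book value $122,045.
End of year 3: book value $98,216.
End of year 4: book value $74,387.
End of year 5: book value $50,558.
End of year 6: book value $26,729.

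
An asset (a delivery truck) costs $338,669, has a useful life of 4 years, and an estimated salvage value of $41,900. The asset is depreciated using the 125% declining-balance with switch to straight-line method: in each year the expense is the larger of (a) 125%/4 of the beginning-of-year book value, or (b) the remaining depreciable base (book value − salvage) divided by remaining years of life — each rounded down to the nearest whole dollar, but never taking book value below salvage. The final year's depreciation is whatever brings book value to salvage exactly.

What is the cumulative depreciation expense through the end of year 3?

Depreciable base = $338,669 − $41,900 = $296,769.
Year 1: DB = ⌊$338,669 × 125%/4⌋ = $105,834; SL = ⌊$296,769/4⌋ = $74,192 → take DB $105,834. Book value $232,835.
Year 2: DB = ⌊$232,835 × 125%/4⌋ = $72,760; SL = ⌊$190,935/3⌋ = $63,645 → take DB $72,760. Book value $160,075.
Year 3: DB = ⌊$160,075 × 125%/4⌋ = $50,023; SL = ⌊$118,175/2⌋ = $59,087 → take SL $59,087. Book value $100,988.
Accumulated through year 3 = $338,669 − $100,988 = $237,681.

$237,681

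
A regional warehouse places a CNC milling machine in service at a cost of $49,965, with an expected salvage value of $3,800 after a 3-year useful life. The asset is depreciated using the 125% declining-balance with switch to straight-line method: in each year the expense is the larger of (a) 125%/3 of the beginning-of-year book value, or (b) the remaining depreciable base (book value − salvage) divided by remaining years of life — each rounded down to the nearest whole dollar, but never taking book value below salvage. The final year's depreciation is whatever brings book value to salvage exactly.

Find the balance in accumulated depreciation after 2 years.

$33,491

Depreciable base = $49,965 − $3,800 = $46,165.
Year 1: DB = ⌊$49,965 × 125%/3⌋ = $20,818; SL = ⌊$46,165/3⌋ = $15,388 → take DB $20,818. Book value $29,147.
Year 2: DB = ⌊$29,147 × 125%/3⌋ = $12,144; SL = ⌊$25,347/2⌋ = $12,673 → take SL $12,673. Book value $16,474.
Accumulated through year 2 = $49,965 − $16,474 = $33,491.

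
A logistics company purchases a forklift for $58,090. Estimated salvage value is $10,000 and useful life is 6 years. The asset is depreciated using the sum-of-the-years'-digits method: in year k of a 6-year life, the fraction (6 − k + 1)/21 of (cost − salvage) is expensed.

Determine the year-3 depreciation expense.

Depreciable base = $58,090 − $10,000 = $48,090.
Sum of the years' digits = 6+5+4+3+2+1 = 21.
Year 1: $48,090 × 6/21 = $13,740. Book value $44,350.
Year 2: $48,090 × 5/21 = $11,450. Book value $32,900.
Year 3: $48,090 × 4/21 = $9,160. Book value $23,740.

$9,160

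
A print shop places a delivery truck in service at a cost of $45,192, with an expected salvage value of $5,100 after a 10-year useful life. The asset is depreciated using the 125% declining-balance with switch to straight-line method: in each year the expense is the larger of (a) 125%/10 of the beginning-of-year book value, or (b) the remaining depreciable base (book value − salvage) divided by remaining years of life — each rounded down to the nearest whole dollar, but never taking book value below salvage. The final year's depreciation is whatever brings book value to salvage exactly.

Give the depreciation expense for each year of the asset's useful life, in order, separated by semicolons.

$5,649; $4,942; $4,325; $3,784; $3,565; $3,565; $3,565; $3,565; $3,566; $3,566

Depreciable base = $45,192 − $5,100 = $40,092.
Year 1: DB = ⌊$45,192 × 125%/10⌋ = $5,649; SL = ⌊$40,092/10⌋ = $4,009 → take DB $5,649. Book value $39,543.
Year 2: DB = ⌊$39,543 × 125%/10⌋ = $4,942; SL = ⌊$34,443/9⌋ = $3,827 → take DB $4,942. Book value $34,601.
Year 3: DB = ⌊$34,601 × 125%/10⌋ = $4,325; SL = ⌊$29,501/8⌋ = $3,687 → take DB $4,325. Book value $30,276.
Year 4: DB = ⌊$30,276 × 125%/10⌋ = $3,784; SL = ⌊$25,176/7⌋ = $3,596 → take DB $3,784. Book value $26,492.
Year 5: DB = ⌊$26,492 × 125%/10⌋ = $3,311; SL = ⌊$21,392/6⌋ = $3,565 → take SL $3,565. Book value $22,927.
Year 6: DB = ⌊$22,927 × 125%/10⌋ = $2,865; SL = ⌊$17,827/5⌋ = $3,565 → take SL $3,565. Book value $19,362.
Year 7: DB = ⌊$19,362 × 125%/10⌋ = $2,420; SL = ⌊$14,262/4⌋ = $3,565 → take SL $3,565. Book value $15,797.
Year 8: DB = ⌊$15,797 × 125%/10⌋ = $1,974; SL = ⌊$10,697/3⌋ = $3,565 → take SL $3,565. Book value $12,232.
Year 9: DB = ⌊$12,232 × 125%/10⌋ = $1,529; SL = ⌊$7,132/2⌋ = $3,566 → take SL $3,566. Book value $8,666.
Year 10 (final): $8,666 − $5,100 = $3,566. Book value $5,100.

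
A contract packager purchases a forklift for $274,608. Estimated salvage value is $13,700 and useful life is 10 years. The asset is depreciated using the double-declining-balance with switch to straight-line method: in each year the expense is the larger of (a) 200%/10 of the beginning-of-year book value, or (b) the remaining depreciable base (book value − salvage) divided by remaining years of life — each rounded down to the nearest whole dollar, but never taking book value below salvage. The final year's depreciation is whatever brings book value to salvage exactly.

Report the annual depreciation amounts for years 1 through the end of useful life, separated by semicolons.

$54,921; $43,937; $35,150; $28,120; $22,496; $17,996; $14,572; $14,572; $14,572; $14,572

Depreciable base = $274,608 − $13,700 = $260,908.
Year 1: DB = ⌊$274,608 × 200%/10⌋ = $54,921; SL = ⌊$260,908/10⌋ = $26,090 → take DB $54,921. Book value $219,687.
Year 2: DB = ⌊$219,687 × 200%/10⌋ = $43,937; SL = ⌊$205,987/9⌋ = $22,887 → take DB $43,937. Book value $175,750.
Year 3: DB = ⌊$175,750 × 200%/10⌋ = $35,150; SL = ⌊$162,050/8⌋ = $20,256 → take DB $35,150. Book value $140,600.
Year 4: DB = ⌊$140,600 × 200%/10⌋ = $28,120; SL = ⌊$126,900/7⌋ = $18,128 → take DB $28,120. Book value $112,480.
Year 5: DB = ⌊$112,480 × 200%/10⌋ = $22,496; SL = ⌊$98,780/6⌋ = $16,463 → take DB $22,496. Book value $89,984.
Year 6: DB = ⌊$89,984 × 200%/10⌋ = $17,996; SL = ⌊$76,284/5⌋ = $15,256 → take DB $17,996. Book value $71,988.
Year 7: DB = ⌊$71,988 × 200%/10⌋ = $14,397; SL = ⌊$58,288/4⌋ = $14,572 → take SL $14,572. Book value $57,416.
Year 8: DB = ⌊$57,416 × 200%/10⌋ = $11,483; SL = ⌊$43,716/3⌋ = $14,572 → take SL $14,572. Book value $42,844.
Year 9: DB = ⌊$42,844 × 200%/10⌋ = $8,568; SL = ⌊$29,144/2⌋ = $14,572 → take SL $14,572. Book value $28,272.
Year 10 (final): $28,272 − $13,700 = $14,572. Book value $13,700.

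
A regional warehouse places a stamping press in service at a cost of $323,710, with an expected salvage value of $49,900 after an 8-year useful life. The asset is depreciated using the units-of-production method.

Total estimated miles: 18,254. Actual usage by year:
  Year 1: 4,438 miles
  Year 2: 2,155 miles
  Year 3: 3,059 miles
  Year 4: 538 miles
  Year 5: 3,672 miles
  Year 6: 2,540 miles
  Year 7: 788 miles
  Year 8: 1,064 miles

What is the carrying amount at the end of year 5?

Depreciable base = $323,710 − $49,900 = $273,810.
Rate = $273,810 / 18,254 miles = $15 per mile.
Year 1: 4,438 × $15 = $66,570. Book value $257,140.
Year 2: 2,155 × $15 = $32,325. Book value $224,815.
Year 3: 3,059 × $15 = $45,885. Book value $178,930.
Year 4: 538 × $15 = $8,070. Book value $170,860.
Year 5: 3,672 × $15 = $55,080. Book value $115,780.

$115,780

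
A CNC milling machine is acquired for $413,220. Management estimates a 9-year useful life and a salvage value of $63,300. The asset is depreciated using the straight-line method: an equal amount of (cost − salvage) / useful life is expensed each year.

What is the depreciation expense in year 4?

$38,880

Depreciable base = $413,220 − $63,300 = $349,920.
Annual expense = $349,920 / 9 = $38,880.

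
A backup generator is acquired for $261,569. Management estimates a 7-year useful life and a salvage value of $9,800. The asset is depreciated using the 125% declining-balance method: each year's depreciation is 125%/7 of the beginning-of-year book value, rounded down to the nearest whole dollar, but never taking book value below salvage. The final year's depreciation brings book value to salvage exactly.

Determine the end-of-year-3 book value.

Depreciable base = $261,569 − $9,800 = $251,769.
Year 1: ⌊$261,569 × 125%/7⌋ = $46,708. Book value $214,861.
Year 2: ⌊$214,861 × 125%/7⌋ = $38,368. Book value $176,493.
Year 3: ⌊$176,493 × 125%/7⌋ = $31,516. Book value $144,977.

$144,977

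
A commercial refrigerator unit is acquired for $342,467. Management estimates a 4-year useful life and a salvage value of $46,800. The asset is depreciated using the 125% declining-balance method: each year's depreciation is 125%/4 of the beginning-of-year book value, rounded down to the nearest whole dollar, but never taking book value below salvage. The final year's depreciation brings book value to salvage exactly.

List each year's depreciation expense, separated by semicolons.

Depreciable base = $342,467 − $46,800 = $295,667.
Year 1: ⌊$342,467 × 125%/4⌋ = $107,020. Book value $235,447.
Year 2: ⌊$235,447 × 125%/4⌋ = $73,577. Book value $161,870.
Year 3: ⌊$161,870 × 125%/4⌋ = $50,584. Book value $111,286.
Year 4 (final): $111,286 − $46,800 = $64,486. Book value $46,800.

$107,020; $73,577; $50,584; $64,486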